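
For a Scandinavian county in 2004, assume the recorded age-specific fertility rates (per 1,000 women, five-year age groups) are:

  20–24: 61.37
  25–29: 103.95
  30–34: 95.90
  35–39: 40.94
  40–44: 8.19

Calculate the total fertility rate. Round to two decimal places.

Sum of ASFRs = 61.37 + 103.95 + 95.90 + 40.94 + 8.19 = 310.35
TFR = 5 × 310.35 / 1000 = 1.55175

1.55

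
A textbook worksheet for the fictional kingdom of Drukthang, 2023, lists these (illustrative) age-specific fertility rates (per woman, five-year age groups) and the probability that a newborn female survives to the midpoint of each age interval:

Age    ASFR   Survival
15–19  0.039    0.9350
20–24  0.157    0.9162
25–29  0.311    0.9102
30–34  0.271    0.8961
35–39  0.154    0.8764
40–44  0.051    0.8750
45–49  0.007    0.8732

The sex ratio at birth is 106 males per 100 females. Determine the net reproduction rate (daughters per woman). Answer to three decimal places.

2.165

Proportion female at birth = 100 / (100 + 106) = 0.48544.
Survival-weighted fertility by age (5·fₓ·Sₓ):
  15–19: 5 × 0.039 × 0.9350 = 0.18233
  20–24: 5 × 0.157 × 0.9162 = 0.71922
  25–29: 5 × 0.311 × 0.9102 = 1.41536
  30–34: 5 × 0.271 × 0.8961 = 1.21422
  35–39: 5 × 0.154 × 0.8764 = 0.67483
  40–44: 5 × 0.051 × 0.8750 = 0.22313
  45–49: 5 × 0.007 × 0.8732 = 0.03056
Sum = 4.45965
NRR = 0.48544 × 4.45965 = 2.16489
With NRR above 1 the population is above replacement fertility.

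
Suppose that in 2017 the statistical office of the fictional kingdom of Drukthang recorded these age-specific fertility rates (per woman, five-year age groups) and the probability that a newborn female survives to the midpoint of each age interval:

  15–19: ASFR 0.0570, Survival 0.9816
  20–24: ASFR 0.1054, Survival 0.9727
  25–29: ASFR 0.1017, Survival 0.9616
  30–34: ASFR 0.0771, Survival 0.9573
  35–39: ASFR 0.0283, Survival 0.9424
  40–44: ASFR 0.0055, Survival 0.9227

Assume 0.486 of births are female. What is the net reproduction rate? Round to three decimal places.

Proportion female at birth = 0.486.
Weighting each age-specific rate by interval width and survival:
  15–19: 5 × 0.0570 × 0.9816 = 0.27976
  20–24: 5 × 0.1054 × 0.9727 = 0.51261
  25–29: 5 × 0.1017 × 0.9616 = 0.48897
  30–34: 5 × 0.0771 × 0.9573 = 0.36904
  35–39: 5 × 0.0283 × 0.9424 = 0.13335
  40–44: 5 × 0.0055 × 0.9227 = 0.02537
Sum = 1.80910
NRR = 0.486 × 1.80910 = 0.87922

0.879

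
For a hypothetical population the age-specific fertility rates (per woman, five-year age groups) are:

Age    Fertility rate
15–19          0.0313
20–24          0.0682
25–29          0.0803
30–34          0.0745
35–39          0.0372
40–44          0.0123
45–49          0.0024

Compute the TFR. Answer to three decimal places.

1.531

Sum of ASFRs = 0.0313 + 0.0682 + 0.0803 + 0.0745 + 0.0372 + 0.0123 + 0.0024 = 0.3062
TFR = 5 × 0.3062 = 1.531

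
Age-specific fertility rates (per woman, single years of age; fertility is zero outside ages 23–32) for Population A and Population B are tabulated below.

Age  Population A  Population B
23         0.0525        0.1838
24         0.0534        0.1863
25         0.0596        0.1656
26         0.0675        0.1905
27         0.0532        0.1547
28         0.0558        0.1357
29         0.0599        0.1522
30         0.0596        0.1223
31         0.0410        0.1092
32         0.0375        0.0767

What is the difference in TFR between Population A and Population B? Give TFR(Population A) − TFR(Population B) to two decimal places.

Population A:
  Sum of ASFRs = 0.0525 + 0.0534 + 0.0596 + 0.0675 + 0.0532 + 0.0558 + 0.0599 + 0.0596 + 0.0410 + 0.0375 = 0.5400
  TFR = 0.54
Population B:
  Sum of ASFRs = 0.1838 + 0.1863 + 0.1656 + 0.1905 + 0.1547 + 0.1357 + 0.1522 + 0.1223 + 0.1092 + 0.0767 = 1.4770
  TFR = 1.477
Difference = 0.54 − 1.477 = -0.937

-0.94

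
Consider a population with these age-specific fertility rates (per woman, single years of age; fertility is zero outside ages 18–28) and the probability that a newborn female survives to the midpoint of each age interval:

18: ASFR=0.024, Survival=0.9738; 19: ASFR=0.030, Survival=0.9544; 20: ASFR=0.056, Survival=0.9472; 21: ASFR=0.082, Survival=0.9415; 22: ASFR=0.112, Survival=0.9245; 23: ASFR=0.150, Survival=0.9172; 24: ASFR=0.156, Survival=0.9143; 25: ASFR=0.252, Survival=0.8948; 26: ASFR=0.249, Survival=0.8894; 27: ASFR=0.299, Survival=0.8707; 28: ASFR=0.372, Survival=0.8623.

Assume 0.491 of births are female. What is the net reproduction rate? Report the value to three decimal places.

Proportion female at birth = 0.491.
Each age group contributes 1 × ASFR × survival:
  18: 1 × 0.024 × 0.9738 = 0.02337
  19: 1 × 0.030 × 0.9544 = 0.02863
  20: 1 × 0.056 × 0.9472 = 0.05304
  21: 1 × 0.082 × 0.9415 = 0.07720
  22: 1 × 0.112 × 0.9245 = 0.10354
  23: 1 × 0.150 × 0.9172 = 0.13758
  24: 1 × 0.156 × 0.9143 = 0.14263
  25: 1 × 0.252 × 0.8948 = 0.22549
  26: 1 × 0.249 × 0.8894 = 0.22146
  27: 1 × 0.299 × 0.8707 = 0.26034
  28: 1 × 0.372 × 0.8623 = 0.32078
Sum = 1.59406
NRR = 0.491 × 1.59406 = 0.78268

0.783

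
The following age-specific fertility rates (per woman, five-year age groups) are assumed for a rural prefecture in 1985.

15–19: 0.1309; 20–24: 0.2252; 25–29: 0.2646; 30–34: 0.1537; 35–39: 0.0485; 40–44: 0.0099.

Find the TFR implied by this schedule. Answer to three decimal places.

4.164

Sum of ASFRs = 0.1309 + 0.2252 + 0.2646 + 0.1537 + 0.0485 + 0.0099 = 0.8328
TFR = 5 × 0.8328 = 4.164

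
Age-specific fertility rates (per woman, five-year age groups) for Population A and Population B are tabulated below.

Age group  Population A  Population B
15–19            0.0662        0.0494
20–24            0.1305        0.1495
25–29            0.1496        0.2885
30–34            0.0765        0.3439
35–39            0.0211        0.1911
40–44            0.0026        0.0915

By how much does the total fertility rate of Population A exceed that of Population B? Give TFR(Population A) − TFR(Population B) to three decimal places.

-3.337

Population A:
  Sum of ASFRs = 0.0662 + 0.1305 + 0.1496 + 0.0765 + 0.0211 + 0.0026 = 0.4465
  TFR = 5 × 0.4465 = 2.2325
Population B:
  Sum of ASFRs = 0.0494 + 0.1495 + 0.2885 + 0.3439 + 0.1911 + 0.0915 = 1.1139
  TFR = 5 × 1.1139 = 5.5695
Difference = 2.2325 − 5.5695 = -3.337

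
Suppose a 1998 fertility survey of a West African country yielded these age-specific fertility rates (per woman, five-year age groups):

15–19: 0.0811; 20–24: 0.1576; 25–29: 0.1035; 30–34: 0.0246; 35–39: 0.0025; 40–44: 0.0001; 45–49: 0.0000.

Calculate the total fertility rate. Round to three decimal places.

1.847

Sum of ASFRs = 0.0811 + 0.1576 + 0.1035 + 0.0246 + 0.0025 + 0.0001 + 0.0000 = 0.3694
TFR = 5 × 0.3694 = 1.847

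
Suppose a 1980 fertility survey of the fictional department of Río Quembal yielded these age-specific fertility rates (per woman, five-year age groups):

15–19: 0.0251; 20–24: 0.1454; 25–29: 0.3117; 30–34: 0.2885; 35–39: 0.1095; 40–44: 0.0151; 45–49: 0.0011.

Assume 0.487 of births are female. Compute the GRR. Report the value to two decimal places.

Proportion female at birth = 0.487.
Sum of ASFRs = 0.0251 + 0.1454 + 0.3117 + 0.2885 + 0.1095 + 0.0151 + 0.0011 = 0.8964
TFR = 5 × 0.8964 = 4.482
GRR = 0.487 × 4.482 = 2.18273

2.18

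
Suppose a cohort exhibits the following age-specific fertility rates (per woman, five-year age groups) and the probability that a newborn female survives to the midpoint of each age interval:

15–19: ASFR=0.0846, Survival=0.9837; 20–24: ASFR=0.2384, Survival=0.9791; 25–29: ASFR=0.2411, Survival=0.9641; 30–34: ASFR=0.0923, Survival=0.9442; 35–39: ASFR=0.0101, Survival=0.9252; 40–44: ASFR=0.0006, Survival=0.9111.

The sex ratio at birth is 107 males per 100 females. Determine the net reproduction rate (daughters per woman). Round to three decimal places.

Proportion female at birth = 100 / (100 + 107) = 0.48309.
Survival-weighted fertility by age (5·fₓ·Sₓ):
  15–19: 5 × 0.0846 × 0.9837 = 0.41611
  20–24: 5 × 0.2384 × 0.9791 = 1.16709
  25–29: 5 × 0.2411 × 0.9641 = 1.16222
  30–34: 5 × 0.0923 × 0.9442 = 0.43575
  35–39: 5 × 0.0101 × 0.9252 = 0.04672
  40–44: 5 × 0.0006 × 0.9111 = 0.00273
Sum = 3.23062
NRR = 0.48309 × 3.23062 = 1.56068

1.561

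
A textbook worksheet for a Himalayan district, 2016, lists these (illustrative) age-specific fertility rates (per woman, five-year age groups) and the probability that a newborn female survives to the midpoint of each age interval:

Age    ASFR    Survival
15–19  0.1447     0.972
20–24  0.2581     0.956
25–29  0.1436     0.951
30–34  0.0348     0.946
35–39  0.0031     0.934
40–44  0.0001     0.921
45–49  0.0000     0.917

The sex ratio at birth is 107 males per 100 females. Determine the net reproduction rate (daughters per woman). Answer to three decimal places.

Proportion female at birth = 100 / (100 + 107) = 0.48309.
Survival-weighted fertility by age (5·fₓ·Sₓ):
  15–19: 5 × 0.1447 × 0.972 = 0.70324
  20–24: 5 × 0.2581 × 0.956 = 1.23372
  25–29: 5 × 0.1436 × 0.951 = 0.68282
  30–34: 5 × 0.0348 × 0.946 = 0.16460
  35–39: 5 × 0.0031 × 0.934 = 0.01448
  40–44: 5 × 0.0001 × 0.921 = 0.00046
  45–49: 5 × 0.0000 × 0.917 = 0.00000
Sum = 2.79932
NRR = 0.48309 × 2.79932 = 1.35232

1.352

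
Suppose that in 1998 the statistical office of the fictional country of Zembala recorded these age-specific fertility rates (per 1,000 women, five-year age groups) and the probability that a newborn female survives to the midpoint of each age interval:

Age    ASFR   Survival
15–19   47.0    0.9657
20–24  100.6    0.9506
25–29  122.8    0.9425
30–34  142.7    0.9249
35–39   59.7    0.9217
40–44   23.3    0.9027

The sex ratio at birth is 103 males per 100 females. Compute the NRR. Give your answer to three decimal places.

Proportion female at birth = 100 / (100 + 103) = 0.49261.
Survival-weighted fertility by age (5·fₓ·Sₓ):
  15–19: 5 × 47.0/1000 × 0.9657 = 0.22694
  20–24: 5 × 100.6/1000 × 0.9506 = 0.47815
  25–29: 5 × 122.8/1000 × 0.9425 = 0.57870
  30–34: 5 × 142.7/1000 × 0.9249 = 0.65992
  35–39: 5 × 59.7/1000 × 0.9217 = 0.27513
  40–44: 5 × 23.3/1000 × 0.9027 = 0.10516
Sum = 2.32400
NRR = 0.49261 × 2.32400 = 1.14483
With NRR above 1 the population is above replacement fertility.

1.145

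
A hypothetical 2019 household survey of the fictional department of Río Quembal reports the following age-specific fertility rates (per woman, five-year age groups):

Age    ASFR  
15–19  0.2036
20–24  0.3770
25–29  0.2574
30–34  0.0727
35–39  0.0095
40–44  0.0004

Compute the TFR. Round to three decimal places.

Sum of ASFRs = 0.2036 + 0.3770 + 0.2574 + 0.0727 + 0.0095 + 0.0004 = 0.9206
TFR = 5 × 0.9206 = 4.603

4.603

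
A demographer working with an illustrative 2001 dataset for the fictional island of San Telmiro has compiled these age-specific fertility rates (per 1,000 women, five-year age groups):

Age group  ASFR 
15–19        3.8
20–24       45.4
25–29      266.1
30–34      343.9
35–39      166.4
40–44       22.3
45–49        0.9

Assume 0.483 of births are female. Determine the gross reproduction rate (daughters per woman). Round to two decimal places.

Proportion female at birth = 0.483.
Sum of ASFRs = 3.8 + 45.4 + 266.1 + 343.9 + 166.4 + 22.3 + 0.9 = 848.8
TFR = 5 × 848.8 / 1000 = 4.244
GRR = 0.483 × 4.244 = 2.04985

2.05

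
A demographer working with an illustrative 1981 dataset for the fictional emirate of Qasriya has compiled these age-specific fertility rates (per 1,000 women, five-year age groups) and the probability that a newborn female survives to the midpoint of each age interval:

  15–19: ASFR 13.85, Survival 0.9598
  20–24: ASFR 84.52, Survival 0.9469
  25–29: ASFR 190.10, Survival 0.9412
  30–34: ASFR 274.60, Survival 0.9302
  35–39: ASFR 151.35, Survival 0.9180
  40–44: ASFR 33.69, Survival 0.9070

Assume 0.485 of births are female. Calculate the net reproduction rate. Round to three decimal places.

1.691

Proportion female at birth = 0.485.
Survival-weighted fertility by age (5·fₓ·Sₓ):
  15–19: 5 × 13.85/1000 × 0.9598 = 0.06647
  20–24: 5 × 84.52/1000 × 0.9469 = 0.40016
  25–29: 5 × 190.10/1000 × 0.9412 = 0.89461
  30–34: 5 × 274.60/1000 × 0.9302 = 1.27716
  35–39: 5 × 151.35/1000 × 0.9180 = 0.69470
  40–44: 5 × 33.69/1000 × 0.9070 = 0.15278
Sum = 3.48588
NRR = 0.485 × 3.48588 = 1.69065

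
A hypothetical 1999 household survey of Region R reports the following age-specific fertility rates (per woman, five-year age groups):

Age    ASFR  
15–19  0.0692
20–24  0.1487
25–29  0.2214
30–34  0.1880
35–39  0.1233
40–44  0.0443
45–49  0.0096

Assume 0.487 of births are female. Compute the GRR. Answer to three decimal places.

1.959

Proportion female at birth = 0.487.
Sum of ASFRs = 0.0692 + 0.1487 + 0.2214 + 0.1880 + 0.1233 + 0.0443 + 0.0096 = 0.8045
TFR = 5 × 0.8045 = 4.0225
GRR = 0.487 × 4.0225 = 1.95896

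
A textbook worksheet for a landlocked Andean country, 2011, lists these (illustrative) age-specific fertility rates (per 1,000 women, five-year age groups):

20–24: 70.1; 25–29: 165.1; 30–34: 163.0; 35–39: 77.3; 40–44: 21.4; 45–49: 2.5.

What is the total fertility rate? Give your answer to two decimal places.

2.50

Sum of ASFRs = 70.1 + 165.1 + 163.0 + 77.3 + 21.4 + 2.5 = 499.4
TFR = 5 × 499.4 / 1000 = 2.497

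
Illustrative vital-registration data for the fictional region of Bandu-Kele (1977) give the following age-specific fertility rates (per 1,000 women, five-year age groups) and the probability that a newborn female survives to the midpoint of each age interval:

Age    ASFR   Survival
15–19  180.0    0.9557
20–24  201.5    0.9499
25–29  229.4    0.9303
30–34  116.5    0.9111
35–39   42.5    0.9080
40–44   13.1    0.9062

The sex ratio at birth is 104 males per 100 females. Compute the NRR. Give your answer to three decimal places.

1.798

Proportion female at birth = 100 / (100 + 104) = 0.49020.
Each age group contributes 5 × ASFR × survival:
  15–19: 5 × 180.0/1000 × 0.9557 = 0.86013
  20–24: 5 × 201.5/1000 × 0.9499 = 0.95702
  25–29: 5 × 229.4/1000 × 0.9303 = 1.06705
  30–34: 5 × 116.5/1000 × 0.9111 = 0.53072
  35–39: 5 × 42.5/1000 × 0.9080 = 0.19295
  40–44: 5 × 13.1/1000 × 0.9062 = 0.05936
Sum = 3.66723
NRR = 0.49020 × 3.66723 = 1.79768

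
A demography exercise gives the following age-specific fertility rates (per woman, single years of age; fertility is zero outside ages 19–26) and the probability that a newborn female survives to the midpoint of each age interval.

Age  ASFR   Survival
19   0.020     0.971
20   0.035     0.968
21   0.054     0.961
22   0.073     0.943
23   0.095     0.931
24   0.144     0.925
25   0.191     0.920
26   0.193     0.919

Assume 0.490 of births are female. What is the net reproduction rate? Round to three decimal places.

Proportion female at birth = 0.490.
Survival-weighted fertility by age (1·fₓ·Sₓ):
  19: 1 × 0.020 × 0.971 = 0.01942
  20: 1 × 0.035 × 0.968 = 0.03388
  21: 1 × 0.054 × 0.961 = 0.05189
  22: 1 × 0.073 × 0.943 = 0.06884
  23: 1 × 0.095 × 0.931 = 0.08845
  24: 1 × 0.144 × 0.925 = 0.13320
  25: 1 × 0.191 × 0.920 = 0.17572
  26: 1 × 0.193 × 0.919 = 0.17737
Sum = 0.74877
NRR = 0.490 × 0.74877 = 0.36690
An NRR under 1 implies long-run decline under these rates.

0.367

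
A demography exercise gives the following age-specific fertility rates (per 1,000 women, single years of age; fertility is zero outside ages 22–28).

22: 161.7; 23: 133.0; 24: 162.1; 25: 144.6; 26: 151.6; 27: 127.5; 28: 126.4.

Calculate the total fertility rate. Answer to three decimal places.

Sum of ASFRs = 161.7 + 133.0 + 162.1 + 144.6 + 151.6 + 127.5 + 126.4 = 1006.9
TFR = 1006.9 / 1000 = 1.0069

1.007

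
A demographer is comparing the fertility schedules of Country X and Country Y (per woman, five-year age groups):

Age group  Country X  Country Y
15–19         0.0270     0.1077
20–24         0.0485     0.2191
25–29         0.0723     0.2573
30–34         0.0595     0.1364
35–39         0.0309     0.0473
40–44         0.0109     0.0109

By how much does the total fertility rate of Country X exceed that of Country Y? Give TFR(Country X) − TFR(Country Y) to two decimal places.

Country X:
  Sum of ASFRs = 0.0270 + 0.0485 + 0.0723 + 0.0595 + 0.0309 + 0.0109 = 0.2491
  TFR = 5 × 0.2491 = 1.2455
Country Y:
  Sum of ASFRs = 0.1077 + 0.2191 + 0.2573 + 0.1364 + 0.0473 + 0.0109 = 0.7787
  TFR = 5 × 0.7787 = 3.8935
Difference = 1.2455 − 3.8935 = -2.648

-2.65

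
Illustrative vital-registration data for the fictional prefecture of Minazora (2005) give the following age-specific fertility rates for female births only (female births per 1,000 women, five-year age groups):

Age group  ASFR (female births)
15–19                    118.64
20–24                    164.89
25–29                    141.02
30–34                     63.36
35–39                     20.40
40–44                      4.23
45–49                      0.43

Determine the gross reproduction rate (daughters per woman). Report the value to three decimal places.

2.565

Sum of female ASFRs = 118.64 + 164.89 + 141.02 + 63.36 + 20.40 + 4.23 + 0.43 = 512.97
GRR = 5 × 512.97 / 1000 = 2.56485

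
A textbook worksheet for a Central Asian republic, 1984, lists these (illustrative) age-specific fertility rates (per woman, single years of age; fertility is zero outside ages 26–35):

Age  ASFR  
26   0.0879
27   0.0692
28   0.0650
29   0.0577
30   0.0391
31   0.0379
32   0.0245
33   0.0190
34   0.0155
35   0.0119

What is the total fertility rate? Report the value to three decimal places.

Sum of ASFRs = 0.0879 + 0.0692 + 0.0650 + 0.0577 + 0.0391 + 0.0379 + 0.0245 + 0.0190 + 0.0155 + 0.0119 = 0.4277
TFR = 0.4277

0.428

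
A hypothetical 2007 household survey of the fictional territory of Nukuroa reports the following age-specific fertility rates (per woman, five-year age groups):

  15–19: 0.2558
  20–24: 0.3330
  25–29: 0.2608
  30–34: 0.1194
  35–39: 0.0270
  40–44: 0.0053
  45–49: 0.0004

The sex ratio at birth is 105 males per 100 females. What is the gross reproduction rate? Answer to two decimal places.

Proportion female at birth = 100 / (100 + 105) = 0.48780.
Sum of ASFRs = 0.2558 + 0.3330 + 0.2608 + 0.1194 + 0.0270 + 0.0053 + 0.0004 = 1.0017
TFR = 5 × 1.0017 = 5.0085
GRR = 0.48780 × 5.0085 = 2.44315

2.44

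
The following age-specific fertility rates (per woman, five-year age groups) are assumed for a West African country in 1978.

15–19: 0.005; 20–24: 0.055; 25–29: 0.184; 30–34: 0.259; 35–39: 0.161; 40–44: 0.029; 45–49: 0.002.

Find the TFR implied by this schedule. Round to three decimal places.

3.475

Sum of ASFRs = 0.005 + 0.055 + 0.184 + 0.259 + 0.161 + 0.029 + 0.002 = 0.695
TFR = 5 × 0.695 = 3.475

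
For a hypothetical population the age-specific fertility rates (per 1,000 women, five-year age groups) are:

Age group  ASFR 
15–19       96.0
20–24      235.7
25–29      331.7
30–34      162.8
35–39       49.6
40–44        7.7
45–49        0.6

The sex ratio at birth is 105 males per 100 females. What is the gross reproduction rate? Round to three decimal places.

Proportion female at birth = 100 / (100 + 105) = 0.48780.
Sum of ASFRs = 96.0 + 235.7 + 331.7 + 162.8 + 49.6 + 7.7 + 0.6 = 884.1
TFR = 5 × 884.1 / 1000 = 4.4205
GRR = 0.48780 × 4.4205 = 2.15632

2.156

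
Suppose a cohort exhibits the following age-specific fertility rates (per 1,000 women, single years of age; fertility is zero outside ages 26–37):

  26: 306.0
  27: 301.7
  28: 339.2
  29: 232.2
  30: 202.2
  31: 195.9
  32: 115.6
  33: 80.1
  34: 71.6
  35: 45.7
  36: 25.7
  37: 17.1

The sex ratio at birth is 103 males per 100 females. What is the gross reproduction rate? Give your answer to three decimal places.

0.952

Proportion female at birth = 100 / (100 + 103) = 0.49261.
Sum of ASFRs = 306.0 + 301.7 + 339.2 + 232.2 + 202.2 + 195.9 + 115.6 + 80.1 + 71.6 + 45.7 + 25.7 + 17.1 = 1933.0
TFR = 1933.0 / 1000 = 1.933
GRR = 0.49261 × 1.933 = 0.95222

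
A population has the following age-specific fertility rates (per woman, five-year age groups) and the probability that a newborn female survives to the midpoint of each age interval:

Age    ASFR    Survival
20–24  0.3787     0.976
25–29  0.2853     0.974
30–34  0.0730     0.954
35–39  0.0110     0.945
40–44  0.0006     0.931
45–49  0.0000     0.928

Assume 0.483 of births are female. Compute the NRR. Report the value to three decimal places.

Proportion female at birth = 0.483.
Weighting each age-specific rate by interval width and survival:
  20–24: 5 × 0.3787 × 0.976 = 1.84806
  25–29: 5 × 0.2853 × 0.974 = 1.38941
  30–34: 5 × 0.0730 × 0.954 = 0.34821
  35–39: 5 × 0.0110 × 0.945 = 0.05198
  40–44: 5 × 0.0006 × 0.931 = 0.00279
  45–49: 5 × 0.0000 × 0.928 = 0.00000
Sum = 3.64045
NRR = 0.483 × 3.64045 = 1.75834

1.758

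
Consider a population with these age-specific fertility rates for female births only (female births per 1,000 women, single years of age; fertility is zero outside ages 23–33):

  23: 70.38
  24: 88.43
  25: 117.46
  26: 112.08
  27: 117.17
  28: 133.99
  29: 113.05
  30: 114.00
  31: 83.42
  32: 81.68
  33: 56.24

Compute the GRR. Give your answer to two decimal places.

1.09

Sum of female ASFRs = 70.38 + 88.43 + 117.46 + 112.08 + 117.17 + 133.99 + 113.05 + 114.00 + 83.42 + 81.68 + 56.24 = 1087.90
GRR = 1087.90 / 1000 = 1.0879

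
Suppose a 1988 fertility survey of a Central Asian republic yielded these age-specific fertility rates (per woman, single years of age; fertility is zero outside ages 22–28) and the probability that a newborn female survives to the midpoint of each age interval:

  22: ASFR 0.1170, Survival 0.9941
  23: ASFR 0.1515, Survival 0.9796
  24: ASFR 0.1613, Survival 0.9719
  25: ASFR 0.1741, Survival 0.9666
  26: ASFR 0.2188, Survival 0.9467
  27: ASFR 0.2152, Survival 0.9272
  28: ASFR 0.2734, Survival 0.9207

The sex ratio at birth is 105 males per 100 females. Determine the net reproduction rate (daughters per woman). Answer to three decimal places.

Proportion female at birth = 100 / (100 + 105) = 0.48780.
Per-age-group product (1 × ASFR × survival probability):
  22: 1 × 0.1170 × 0.9941 = 0.11631
  23: 1 × 0.1515 × 0.9796 = 0.14841
  24: 1 × 0.1613 × 0.9719 = 0.15677
  25: 1 × 0.1741 × 0.9666 = 0.16829
  26: 1 × 0.2188 × 0.9467 = 0.20714
  27: 1 × 0.2152 × 0.9272 = 0.19953
  28: 1 × 0.2734 × 0.9207 = 0.25172
Sum = 1.24817
NRR = 0.48780 × 1.24817 = 0.60886
With NRR below 1 the population is below replacement fertility.

0.609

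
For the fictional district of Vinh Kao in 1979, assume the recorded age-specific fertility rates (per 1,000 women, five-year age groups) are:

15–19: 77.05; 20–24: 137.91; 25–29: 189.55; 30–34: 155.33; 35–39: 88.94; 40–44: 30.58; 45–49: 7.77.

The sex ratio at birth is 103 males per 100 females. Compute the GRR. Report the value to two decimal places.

Proportion female at birth = 100 / (100 + 103) = 0.49261.
Sum of ASFRs = 77.05 + 137.91 + 189.55 + 155.33 + 88.94 + 30.58 + 7.77 = 687.13
TFR = 5 × 687.13 / 1000 = 3.43565
GRR = 0.49261 × 3.43565 = 1.69244

1.69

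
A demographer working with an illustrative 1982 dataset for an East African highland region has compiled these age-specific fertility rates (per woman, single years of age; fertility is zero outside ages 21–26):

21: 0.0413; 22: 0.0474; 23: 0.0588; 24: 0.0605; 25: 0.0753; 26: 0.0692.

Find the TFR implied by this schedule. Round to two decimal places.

0.35

Sum of ASFRs = 0.0413 + 0.0474 + 0.0588 + 0.0605 + 0.0753 + 0.0692 = 0.3525
TFR = 0.3525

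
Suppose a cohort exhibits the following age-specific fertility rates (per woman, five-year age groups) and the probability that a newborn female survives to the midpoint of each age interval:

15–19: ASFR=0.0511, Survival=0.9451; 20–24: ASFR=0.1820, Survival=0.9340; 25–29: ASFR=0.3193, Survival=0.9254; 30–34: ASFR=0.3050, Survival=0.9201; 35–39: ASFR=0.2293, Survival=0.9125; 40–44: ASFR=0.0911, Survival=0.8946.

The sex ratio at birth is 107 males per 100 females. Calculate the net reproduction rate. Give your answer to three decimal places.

Proportion female at birth = 100 / (100 + 107) = 0.48309.
Survival-weighted fertility by age (5·fₓ·Sₓ):
  15–19: 5 × 0.0511 × 0.9451 = 0.24147
  20–24: 5 × 0.1820 × 0.9340 = 0.84994
  25–29: 5 × 0.3193 × 0.9254 = 1.47740
  30–34: 5 × 0.3050 × 0.9201 = 1.40315
  35–39: 5 × 0.2293 × 0.9125 = 1.04618
  40–44: 5 × 0.0911 × 0.8946 = 0.40749
Sum = 5.42563
NRR = 0.48309 × 5.42563 = 2.62107

2.621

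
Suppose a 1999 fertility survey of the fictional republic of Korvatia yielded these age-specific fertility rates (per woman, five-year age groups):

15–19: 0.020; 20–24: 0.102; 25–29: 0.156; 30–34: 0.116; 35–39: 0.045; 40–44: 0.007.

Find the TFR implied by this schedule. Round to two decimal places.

2.23

Sum of ASFRs = 0.020 + 0.102 + 0.156 + 0.116 + 0.045 + 0.007 = 0.446
TFR = 5 × 0.446 = 2.23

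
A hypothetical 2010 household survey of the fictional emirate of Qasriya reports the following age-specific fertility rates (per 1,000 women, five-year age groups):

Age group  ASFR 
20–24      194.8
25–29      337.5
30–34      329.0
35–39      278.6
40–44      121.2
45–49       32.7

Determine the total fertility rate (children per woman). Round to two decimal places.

Sum of ASFRs = 194.8 + 337.5 + 329.0 + 278.6 + 121.2 + 32.7 = 1293.8
TFR = 5 × 1293.8 / 1000 = 6.469

6.47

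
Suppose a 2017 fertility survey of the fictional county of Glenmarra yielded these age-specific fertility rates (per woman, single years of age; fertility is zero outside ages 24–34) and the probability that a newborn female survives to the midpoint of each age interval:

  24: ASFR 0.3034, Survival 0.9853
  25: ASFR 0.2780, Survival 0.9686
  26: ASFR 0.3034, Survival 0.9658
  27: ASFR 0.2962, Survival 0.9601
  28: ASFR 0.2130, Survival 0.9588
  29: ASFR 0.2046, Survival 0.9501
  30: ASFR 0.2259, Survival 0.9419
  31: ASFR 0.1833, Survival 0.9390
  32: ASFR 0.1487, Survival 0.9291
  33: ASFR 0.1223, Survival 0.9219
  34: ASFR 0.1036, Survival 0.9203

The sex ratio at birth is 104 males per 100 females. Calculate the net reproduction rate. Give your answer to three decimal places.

1.115

Proportion female at birth = 100 / (100 + 104) = 0.49020.
Weighting each age-specific rate by interval width and survival:
  24: 1 × 0.3034 × 0.9853 = 0.29894
  25: 1 × 0.2780 × 0.9686 = 0.26927
  26: 1 × 0.3034 × 0.9658 = 0.29302
  27: 1 × 0.2962 × 0.9601 = 0.28438
  28: 1 × 0.2130 × 0.9588 = 0.20422
  29: 1 × 0.2046 × 0.9501 = 0.19439
  30: 1 × 0.2259 × 0.9419 = 0.21278
  31: 1 × 0.1833 × 0.9390 = 0.17212
  32: 1 × 0.1487 × 0.9291 = 0.13816
  33: 1 × 0.1223 × 0.9219 = 0.11275
  34: 1 × 0.1036 × 0.9203 = 0.09534
Sum = 2.27537
NRR = 0.49020 × 2.27537 = 1.11539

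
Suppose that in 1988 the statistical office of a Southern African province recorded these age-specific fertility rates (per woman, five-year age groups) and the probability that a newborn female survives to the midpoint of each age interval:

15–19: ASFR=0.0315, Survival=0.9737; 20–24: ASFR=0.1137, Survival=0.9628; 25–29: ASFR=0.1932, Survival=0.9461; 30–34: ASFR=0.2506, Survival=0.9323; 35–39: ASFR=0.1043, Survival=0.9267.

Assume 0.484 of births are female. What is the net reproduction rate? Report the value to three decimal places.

1.581

Proportion female at birth = 0.484.
Survival-weighted fertility by age (5·fₓ·Sₓ):
  15–19: 5 × 0.0315 × 0.9737 = 0.15336
  20–24: 5 × 0.1137 × 0.9628 = 0.54735
  25–29: 5 × 0.1932 × 0.9461 = 0.91393
  30–34: 5 × 0.2506 × 0.9323 = 1.16817
  35–39: 5 × 0.1043 × 0.9267 = 0.48327
Sum = 3.26608
NRR = 0.484 × 3.26608 = 1.58078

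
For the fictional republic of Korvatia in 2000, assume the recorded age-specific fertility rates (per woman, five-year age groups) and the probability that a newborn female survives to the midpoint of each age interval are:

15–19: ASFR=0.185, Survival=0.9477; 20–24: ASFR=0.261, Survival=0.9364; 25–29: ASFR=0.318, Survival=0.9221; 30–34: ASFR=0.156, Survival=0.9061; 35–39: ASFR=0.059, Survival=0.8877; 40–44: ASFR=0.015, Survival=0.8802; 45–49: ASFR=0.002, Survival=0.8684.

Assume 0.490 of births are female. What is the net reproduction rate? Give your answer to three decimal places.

2.258

Proportion female at birth = 0.490.
Weighting each age-specific rate by interval width and survival:
  15–19: 5 × 0.185 × 0.9477 = 0.87662
  20–24: 5 × 0.261 × 0.9364 = 1.22200
  25–29: 5 × 0.318 × 0.9221 = 1.46614
  30–34: 5 × 0.156 × 0.9061 = 0.70676
  35–39: 5 × 0.059 × 0.8877 = 0.26187
  40–44: 5 × 0.015 × 0.8802 = 0.06602
  45–49: 5 × 0.002 × 0.8684 = 0.00868
Sum = 4.60809
NRR = 0.490 × 4.60809 = 2.25796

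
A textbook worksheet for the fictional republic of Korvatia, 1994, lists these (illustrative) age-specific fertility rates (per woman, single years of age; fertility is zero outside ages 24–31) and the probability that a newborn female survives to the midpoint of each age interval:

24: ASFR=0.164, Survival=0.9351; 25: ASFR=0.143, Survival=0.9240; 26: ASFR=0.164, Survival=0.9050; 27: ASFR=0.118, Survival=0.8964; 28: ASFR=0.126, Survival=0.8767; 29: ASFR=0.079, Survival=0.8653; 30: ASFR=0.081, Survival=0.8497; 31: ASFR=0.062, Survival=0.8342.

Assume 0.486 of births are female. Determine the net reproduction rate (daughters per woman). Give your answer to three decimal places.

0.408

Proportion female at birth = 0.486.
Per-age-group product (1 × ASFR × survival probability):
  24: 1 × 0.164 × 0.9351 = 0.15336
  25: 1 × 0.143 × 0.9240 = 0.13213
  26: 1 × 0.164 × 0.9050 = 0.14842
  27: 1 × 0.118 × 0.8964 = 0.10578
  28: 1 × 0.126 × 0.8767 = 0.11046
  29: 1 × 0.079 × 0.8653 = 0.06836
  30: 1 × 0.081 × 0.8497 = 0.06883
  31: 1 × 0.062 × 0.8342 = 0.05172
Sum = 0.83906
NRR = 0.486 × 0.83906 = 0.40778
NRR < 1, so the cohort does not fully replace itself.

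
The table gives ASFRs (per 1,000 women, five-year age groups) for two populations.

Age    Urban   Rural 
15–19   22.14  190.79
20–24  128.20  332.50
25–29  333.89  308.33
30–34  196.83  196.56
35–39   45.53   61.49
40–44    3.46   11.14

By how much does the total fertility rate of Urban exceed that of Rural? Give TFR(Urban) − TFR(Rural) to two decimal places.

-1.85

Urban:
  Sum of ASFRs = 22.14 + 128.20 + 333.89 + 196.83 + 45.53 + 3.46 = 730.05
  TFR = 5 × 730.05 / 1000 = 3.65025
Rural:
  Sum of ASFRs = 190.79 + 332.50 + 308.33 + 196.56 + 61.49 + 11.14 = 1100.81
  TFR = 5 × 1100.81 / 1000 = 5.50405
Difference = 3.65025 − 5.50405 = -1.8538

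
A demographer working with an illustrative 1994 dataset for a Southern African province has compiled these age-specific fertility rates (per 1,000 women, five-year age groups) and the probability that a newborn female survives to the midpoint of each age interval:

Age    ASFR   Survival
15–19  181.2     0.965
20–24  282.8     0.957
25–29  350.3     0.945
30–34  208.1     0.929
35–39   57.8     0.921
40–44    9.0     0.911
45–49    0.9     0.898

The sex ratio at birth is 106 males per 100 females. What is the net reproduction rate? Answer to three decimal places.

Proportion female at birth = 100 / (100 + 106) = 0.48544.
Each age group contributes 5 × ASFR × survival:
  15–19: 5 × 181.2/1000 × 0.965 = 0.87429
  20–24: 5 × 282.8/1000 × 0.957 = 1.35320
  25–29: 5 × 350.3/1000 × 0.945 = 1.65517
  30–34: 5 × 208.1/1000 × 0.929 = 0.96662
  35–39: 5 × 57.8/1000 × 0.921 = 0.26617
  40–44: 5 × 9.0/1000 × 0.911 = 0.04100
  45–49: 5 × 0.9/1000 × 0.898 = 0.00404
Sum = 5.16049
NRR = 0.48544 × 5.16049 = 2.50511

2.505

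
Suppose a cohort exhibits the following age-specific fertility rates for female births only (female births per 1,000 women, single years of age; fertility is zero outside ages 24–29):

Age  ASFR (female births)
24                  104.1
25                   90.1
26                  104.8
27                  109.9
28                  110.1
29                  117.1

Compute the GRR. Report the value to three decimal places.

0.636

Sum of female ASFRs = 104.1 + 90.1 + 104.8 + 109.9 + 110.1 + 117.1 = 636.1
GRR = 636.1 / 1000 = 0.6361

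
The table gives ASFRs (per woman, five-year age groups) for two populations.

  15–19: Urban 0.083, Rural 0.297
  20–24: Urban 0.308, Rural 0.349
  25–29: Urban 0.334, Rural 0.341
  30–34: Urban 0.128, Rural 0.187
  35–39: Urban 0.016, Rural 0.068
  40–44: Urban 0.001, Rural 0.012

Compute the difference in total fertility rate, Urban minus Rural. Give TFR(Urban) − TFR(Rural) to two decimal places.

Urban:
  Sum of ASFRs = 0.083 + 0.308 + 0.334 + 0.128 + 0.016 + 0.001 = 0.870
  TFR = 5 × 0.870 = 4.35
Rural:
  Sum of ASFRs = 0.297 + 0.349 + 0.341 + 0.187 + 0.068 + 0.012 = 1.254
  TFR = 5 × 1.254 = 6.27
Difference = 4.35 − 6.27 = -1.92

-1.92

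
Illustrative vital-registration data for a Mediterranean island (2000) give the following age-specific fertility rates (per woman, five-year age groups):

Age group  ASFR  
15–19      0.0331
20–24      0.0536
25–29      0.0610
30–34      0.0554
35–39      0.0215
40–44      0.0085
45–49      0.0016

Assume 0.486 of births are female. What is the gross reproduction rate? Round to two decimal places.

Proportion female at birth = 0.486.
Sum of ASFRs = 0.0331 + 0.0536 + 0.0610 + 0.0554 + 0.0215 + 0.0085 + 0.0016 = 0.2347
TFR = 5 × 0.2347 = 1.1735
GRR = 0.486 × 1.1735 = 0.57032

0.57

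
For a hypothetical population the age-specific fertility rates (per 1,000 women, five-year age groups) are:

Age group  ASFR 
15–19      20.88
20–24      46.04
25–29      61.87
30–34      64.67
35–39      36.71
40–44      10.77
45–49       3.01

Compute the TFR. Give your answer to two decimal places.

1.22

Sum of ASFRs = 20.88 + 46.04 + 61.87 + 64.67 + 36.71 + 10.77 + 3.01 = 243.95
TFR = 5 × 243.95 / 1000 = 1.21975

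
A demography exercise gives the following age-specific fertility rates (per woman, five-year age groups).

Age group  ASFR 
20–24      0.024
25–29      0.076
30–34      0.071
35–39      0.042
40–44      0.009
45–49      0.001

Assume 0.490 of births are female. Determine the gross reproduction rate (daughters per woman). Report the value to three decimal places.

0.546

Proportion female at birth = 0.490.
Sum of ASFRs = 0.024 + 0.076 + 0.071 + 0.042 + 0.009 + 0.001 = 0.223
TFR = 5 × 0.223 = 1.115
GRR = 0.490 × 1.115 = 0.54635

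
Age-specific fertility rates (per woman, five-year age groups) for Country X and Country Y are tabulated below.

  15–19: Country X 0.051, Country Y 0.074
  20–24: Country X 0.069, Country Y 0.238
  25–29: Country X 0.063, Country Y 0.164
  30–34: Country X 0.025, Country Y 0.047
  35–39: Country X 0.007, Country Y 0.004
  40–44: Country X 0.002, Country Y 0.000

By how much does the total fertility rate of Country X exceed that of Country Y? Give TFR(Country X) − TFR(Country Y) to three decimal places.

-1.550

Country X:
  Sum of ASFRs = 0.051 + 0.069 + 0.063 + 0.025 + 0.007 + 0.002 = 0.217
  TFR = 5 × 0.217 = 1.085
Country Y:
  Sum of ASFRs = 0.074 + 0.238 + 0.164 + 0.047 + 0.004 + 0.000 = 0.527
  TFR = 5 × 0.527 = 2.635
Difference = 1.085 − 2.635 = -1.55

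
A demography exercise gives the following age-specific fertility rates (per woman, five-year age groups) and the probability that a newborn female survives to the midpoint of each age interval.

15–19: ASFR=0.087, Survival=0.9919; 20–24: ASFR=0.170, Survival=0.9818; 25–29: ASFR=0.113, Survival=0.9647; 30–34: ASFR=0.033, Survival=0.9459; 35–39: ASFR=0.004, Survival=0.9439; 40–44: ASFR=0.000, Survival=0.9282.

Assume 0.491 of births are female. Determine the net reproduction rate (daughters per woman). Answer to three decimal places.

Proportion female at birth = 0.491.
Each age group contributes 5 × ASFR × survival:
  15–19: 5 × 0.087 × 0.9919 = 0.43148
  20–24: 5 × 0.170 × 0.9818 = 0.83453
  25–29: 5 × 0.113 × 0.9647 = 0.54506
  30–34: 5 × 0.033 × 0.9459 = 0.15607
  35–39: 5 × 0.004 × 0.9439 = 0.01888
  40–44: 5 × 0.000 × 0.9282 = 0.00000
Sum = 1.98602
NRR = 0.491 × 1.98602 = 0.97514
NRR < 1, so the cohort does not fully replace itself.

0.975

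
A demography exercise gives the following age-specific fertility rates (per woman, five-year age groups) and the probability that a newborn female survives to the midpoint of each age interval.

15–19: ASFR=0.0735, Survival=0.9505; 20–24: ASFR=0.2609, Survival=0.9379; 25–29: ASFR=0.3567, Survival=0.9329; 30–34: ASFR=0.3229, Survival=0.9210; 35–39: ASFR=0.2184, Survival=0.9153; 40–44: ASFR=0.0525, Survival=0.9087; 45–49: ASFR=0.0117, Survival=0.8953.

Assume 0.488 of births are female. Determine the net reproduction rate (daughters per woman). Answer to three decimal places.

Proportion female at birth = 0.488.
Survival-weighted fertility by age (5·fₓ·Sₓ):
  15–19: 5 × 0.0735 × 0.9505 = 0.34931
  20–24: 5 × 0.2609 × 0.9379 = 1.22349
  25–29: 5 × 0.3567 × 0.9329 = 1.66383
  30–34: 5 × 0.3229 × 0.9210 = 1.48695
  35–39: 5 × 0.2184 × 0.9153 = 0.99951
  40–44: 5 × 0.0525 × 0.9087 = 0.23853
  45–49: 5 × 0.0117 × 0.8953 = 0.05238
Sum = 6.01400
NRR = 0.488 × 6.01400 = 2.93483

2.935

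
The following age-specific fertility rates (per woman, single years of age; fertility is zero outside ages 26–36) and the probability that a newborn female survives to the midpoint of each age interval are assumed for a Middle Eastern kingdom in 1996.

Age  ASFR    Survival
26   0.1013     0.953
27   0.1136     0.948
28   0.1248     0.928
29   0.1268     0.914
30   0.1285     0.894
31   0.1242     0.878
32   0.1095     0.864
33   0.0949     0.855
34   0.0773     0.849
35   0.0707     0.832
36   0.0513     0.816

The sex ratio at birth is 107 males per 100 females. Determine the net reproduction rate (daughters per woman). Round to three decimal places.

0.484

Proportion female at birth = 100 / (100 + 107) = 0.48309.
Survival-weighted fertility by age (1·fₓ·Sₓ):
  26: 1 × 0.1013 × 0.953 = 0.09654
  27: 1 × 0.1136 × 0.948 = 0.10769
  28: 1 × 0.1248 × 0.928 = 0.11581
  29: 1 × 0.1268 × 0.914 = 0.11590
  30: 1 × 0.1285 × 0.894 = 0.11488
  31: 1 × 0.1242 × 0.878 = 0.10905
  32: 1 × 0.1095 × 0.864 = 0.09461
  33: 1 × 0.0949 × 0.855 = 0.08114
  34: 1 × 0.0773 × 0.849 = 0.06563
  35: 1 × 0.0707 × 0.832 = 0.05882
  36: 1 × 0.0513 × 0.816 = 0.04186
Sum = 1.00193
NRR = 0.48309 × 1.00193 = 0.48402
An NRR under 1 implies long-run decline under these rates.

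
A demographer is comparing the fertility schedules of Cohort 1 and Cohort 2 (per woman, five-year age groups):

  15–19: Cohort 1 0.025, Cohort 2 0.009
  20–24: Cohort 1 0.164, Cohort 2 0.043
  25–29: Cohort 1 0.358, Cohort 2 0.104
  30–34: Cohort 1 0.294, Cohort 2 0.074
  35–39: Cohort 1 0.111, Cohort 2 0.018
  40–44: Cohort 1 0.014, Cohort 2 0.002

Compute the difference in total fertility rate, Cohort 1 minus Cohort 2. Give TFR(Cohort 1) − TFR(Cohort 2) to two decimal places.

Cohort 1:
  Sum of ASFRs = 0.025 + 0.164 + 0.358 + 0.294 + 0.111 + 0.014 = 0.966
  TFR = 5 × 0.966 = 4.83
Cohort 2:
  Sum of ASFRs = 0.009 + 0.043 + 0.104 + 0.074 + 0.018 + 0.002 = 0.250
  TFR = 5 × 0.250 = 1.25
Difference = 4.83 − 1.25 = 3.58

3.58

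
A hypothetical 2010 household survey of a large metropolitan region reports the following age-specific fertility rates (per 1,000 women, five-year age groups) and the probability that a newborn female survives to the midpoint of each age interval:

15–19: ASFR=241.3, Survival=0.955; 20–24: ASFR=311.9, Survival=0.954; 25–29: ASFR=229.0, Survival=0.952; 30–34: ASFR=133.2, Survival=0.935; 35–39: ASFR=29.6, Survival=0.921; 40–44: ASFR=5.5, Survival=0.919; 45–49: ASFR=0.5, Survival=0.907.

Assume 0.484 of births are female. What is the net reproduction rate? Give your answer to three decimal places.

2.186

Proportion female at birth = 0.484.
Weighting each age-specific rate by interval width and survival:
  15–19: 5 × 241.3/1000 × 0.955 = 1.15221
  20–24: 5 × 311.9/1000 × 0.954 = 1.48776
  25–29: 5 × 229.0/1000 × 0.952 = 1.09004
  30–34: 5 × 133.2/1000 × 0.935 = 0.62271
  35–39: 5 × 29.6/1000 × 0.921 = 0.13631
  40–44: 5 × 5.5/1000 × 0.919 = 0.02527
  45–49: 5 × 0.5/1000 × 0.907 = 0.00227
Sum = 4.51657
NRR = 0.484 × 4.51657 = 2.18602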